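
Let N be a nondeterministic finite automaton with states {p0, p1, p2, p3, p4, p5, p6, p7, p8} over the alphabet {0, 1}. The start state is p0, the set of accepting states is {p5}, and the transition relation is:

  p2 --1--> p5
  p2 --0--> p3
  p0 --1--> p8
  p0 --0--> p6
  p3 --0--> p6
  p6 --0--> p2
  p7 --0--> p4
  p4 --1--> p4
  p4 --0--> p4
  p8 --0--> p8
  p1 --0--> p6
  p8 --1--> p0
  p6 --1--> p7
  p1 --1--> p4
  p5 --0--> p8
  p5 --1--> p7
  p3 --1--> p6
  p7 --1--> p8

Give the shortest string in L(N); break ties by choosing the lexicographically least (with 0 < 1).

001

A breadth-first search from p0 reaches an accepting state first via the path p0 → p6 → p2 → p5 on input 001.
No string of length < 3 is accepted (BFS exhausts all shorter strings without reaching an accepting state), and 001 is the lexicographically least accepting string of length 3.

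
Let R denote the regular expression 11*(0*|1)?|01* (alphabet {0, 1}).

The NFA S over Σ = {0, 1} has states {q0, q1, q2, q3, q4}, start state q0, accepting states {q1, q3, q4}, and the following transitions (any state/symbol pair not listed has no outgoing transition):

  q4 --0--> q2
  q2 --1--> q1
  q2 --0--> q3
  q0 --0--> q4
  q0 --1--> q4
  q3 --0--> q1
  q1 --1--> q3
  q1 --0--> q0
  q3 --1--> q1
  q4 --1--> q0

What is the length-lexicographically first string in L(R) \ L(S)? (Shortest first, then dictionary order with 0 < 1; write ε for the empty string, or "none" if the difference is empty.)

The string 01 is accepted by R but not by S.
No shorter string lies in the difference, and 01 is the lexicographically first length-2 string in L(R) \ L(S).

01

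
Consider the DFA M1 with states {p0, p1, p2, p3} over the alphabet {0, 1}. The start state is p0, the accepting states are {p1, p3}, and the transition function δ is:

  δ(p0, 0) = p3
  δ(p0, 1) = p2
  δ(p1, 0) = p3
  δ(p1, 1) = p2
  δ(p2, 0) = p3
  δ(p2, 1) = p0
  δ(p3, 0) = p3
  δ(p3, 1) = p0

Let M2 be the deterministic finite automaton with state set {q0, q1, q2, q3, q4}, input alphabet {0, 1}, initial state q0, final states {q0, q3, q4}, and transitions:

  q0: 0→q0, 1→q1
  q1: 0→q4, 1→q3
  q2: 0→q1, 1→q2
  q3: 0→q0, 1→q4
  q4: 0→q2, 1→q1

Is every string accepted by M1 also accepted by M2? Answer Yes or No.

The string 100 is in L(M1) but not in L(M2).
So L(M1) ⊄ L(M2).

No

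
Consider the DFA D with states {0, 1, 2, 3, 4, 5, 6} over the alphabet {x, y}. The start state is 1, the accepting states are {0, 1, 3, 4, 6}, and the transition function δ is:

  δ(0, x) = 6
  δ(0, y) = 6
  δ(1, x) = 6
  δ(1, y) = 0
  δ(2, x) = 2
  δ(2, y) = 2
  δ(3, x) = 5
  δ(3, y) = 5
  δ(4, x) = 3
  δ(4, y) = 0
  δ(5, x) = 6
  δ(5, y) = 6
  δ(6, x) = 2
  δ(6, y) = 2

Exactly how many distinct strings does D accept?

5

The useful subgraph on states {0, 1, 6} is acyclic, so L(D) is finite; the longest accepting path visits 3 useful states, giving maximum string length 2.
Counting accepting paths from 1 by length: 1 of length 0, 2 of length 1, 2 of length 2. Total 5.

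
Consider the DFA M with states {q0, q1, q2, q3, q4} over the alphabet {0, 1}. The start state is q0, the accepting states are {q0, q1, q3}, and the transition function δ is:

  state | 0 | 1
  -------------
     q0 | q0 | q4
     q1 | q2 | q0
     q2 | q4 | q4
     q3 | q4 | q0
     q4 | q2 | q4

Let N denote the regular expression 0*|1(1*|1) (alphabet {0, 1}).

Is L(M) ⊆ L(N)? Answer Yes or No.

Converting the expression N to a DFA (subset construction, then merging equivalent states) gives the minimal DFA with states {n0, n1, n2, n3}, start state n0, accepting states {n0, n1, n2} and transitions n0: 0→n1, 1→n2; n1: 0→n1, 1→n3; n2: 0→n3, 1→n2; n3: 0→n3, 1→n3.
Exploring the product automaton M × N from the start pair (q0, n0), following both machines on each input symbol, reaches 5 state pairs: (q0, n0), (q0, n1), (q4, n2), (q4, n3), (q2, n3).
M accepts in {q0, q1, q3} and N accepts in {n0, n1, n2}. The reachable pairs whose M-component is accepting are (q0, n0), (q0, n1); in each of them the N-component is accepting too, so the product for L(M) \ L(N) (M-component accepting, N-component rejecting) has no reachable accepting pair and the difference is empty.
Hence every string in L(M) is also in L(N).

Yes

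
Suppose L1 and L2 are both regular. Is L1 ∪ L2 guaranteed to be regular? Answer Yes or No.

Yes

Given DFAs for L₁ and L₂, run them in parallel: the product automaton on Q₁ × Q₂ that accepts when either component is accepting recognises L₁ ∪ L₂ (equivalently, R₁ | R₂ is a regular expression for it).
So the regular languages are closed under union.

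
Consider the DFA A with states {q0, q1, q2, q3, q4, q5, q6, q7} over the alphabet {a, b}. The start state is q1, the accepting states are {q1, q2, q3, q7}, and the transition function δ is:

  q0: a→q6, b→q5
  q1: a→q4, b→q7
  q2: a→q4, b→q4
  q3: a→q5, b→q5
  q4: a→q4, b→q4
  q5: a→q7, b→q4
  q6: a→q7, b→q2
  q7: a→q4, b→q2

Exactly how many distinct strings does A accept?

The useful subgraph on states {q1, q2, q7} is acyclic, so L(A) is finite; the longest accepting path visits 3 useful states, giving maximum string length 2.
Counting accepting paths from q1 by length: 1 of length 0, 1 of length 1, 1 of length 2. Total 3.

3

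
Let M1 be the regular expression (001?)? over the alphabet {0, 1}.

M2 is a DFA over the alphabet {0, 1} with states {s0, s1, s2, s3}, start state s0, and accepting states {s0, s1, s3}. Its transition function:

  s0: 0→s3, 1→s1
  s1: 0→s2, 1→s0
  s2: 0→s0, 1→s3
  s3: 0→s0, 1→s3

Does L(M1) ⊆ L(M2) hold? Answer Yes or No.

Yes

Converting the expression M1 to a DFA (subset construction, then merging equivalent states) gives the minimal DFA with states {r0, r1, r2, r3, r4}, start state r0, accepting states {r0, r3, r4} and transitions r0: 0→r1, 1→r2; r1: 0→r3, 1→r2; r2: 0→r2, 1→r2; r3: 0→r2, 1→r4; r4: 0→r2, 1→r2.
Exploring the product automaton M1 × M2 from the start pair (r0, s0), following both machines on each input symbol, reaches 8 state pairs: (r0, s0), (r1, s3), (r2, s1), (r3, s0), (r2, s3), (r2, s2), (r2, s0), (r4, s1).
M1 accepts in {r0, r3, r4} and M2 accepts in {s0, s1, s3}. The reachable pairs whose M1-component is accepting are (r0, s0), (r3, s0), (r4, s1); in each of them the M2-component is accepting too, so the product for L(M1) \ L(M2) (M1-component accepting, M2-component rejecting) has no reachable accepting pair and the difference is empty.
Hence every string in L(M1) is also in L(M2).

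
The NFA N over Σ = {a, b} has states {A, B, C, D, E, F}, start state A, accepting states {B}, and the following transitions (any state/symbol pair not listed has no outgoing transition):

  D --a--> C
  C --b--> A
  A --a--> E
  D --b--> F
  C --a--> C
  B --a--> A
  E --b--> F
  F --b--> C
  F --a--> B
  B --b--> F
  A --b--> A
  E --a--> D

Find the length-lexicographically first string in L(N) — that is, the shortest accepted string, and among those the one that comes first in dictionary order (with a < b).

A breadth-first search from A reaches an accepting state first via the path A → E → F → B on input aba.
No string of length < 3 is accepted (BFS exhausts all shorter strings without reaching an accepting state), and aba is the lexicographically least accepting string of length 3.

aba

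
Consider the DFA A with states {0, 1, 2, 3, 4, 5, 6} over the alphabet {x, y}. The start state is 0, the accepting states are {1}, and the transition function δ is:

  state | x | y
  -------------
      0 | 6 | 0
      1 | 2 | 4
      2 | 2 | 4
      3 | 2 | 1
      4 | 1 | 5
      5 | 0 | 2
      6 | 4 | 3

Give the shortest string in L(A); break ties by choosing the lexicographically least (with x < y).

A breadth-first search from 0 reaches an accepting state first via the path 0 → 6 → 4 → 1 on input xxx.
No string of length < 3 is accepted (BFS exhausts all shorter strings without reaching an accepting state), and xxx is the lexicographically least accepting string of length 3.

xxx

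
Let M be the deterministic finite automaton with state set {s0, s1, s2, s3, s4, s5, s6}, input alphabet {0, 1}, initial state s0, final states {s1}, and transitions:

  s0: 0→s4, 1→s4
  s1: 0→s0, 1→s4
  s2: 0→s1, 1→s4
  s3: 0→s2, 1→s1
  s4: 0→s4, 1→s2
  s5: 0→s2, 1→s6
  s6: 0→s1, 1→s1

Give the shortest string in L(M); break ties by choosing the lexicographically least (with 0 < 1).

010

A breadth-first search from s0 reaches an accepting state first via the path s0 → s4 → s2 → s1 on input 010.
No string of length < 3 is accepted (BFS exhausts all shorter strings without reaching an accepting state), and 010 is the lexicographically least accepting string of length 3.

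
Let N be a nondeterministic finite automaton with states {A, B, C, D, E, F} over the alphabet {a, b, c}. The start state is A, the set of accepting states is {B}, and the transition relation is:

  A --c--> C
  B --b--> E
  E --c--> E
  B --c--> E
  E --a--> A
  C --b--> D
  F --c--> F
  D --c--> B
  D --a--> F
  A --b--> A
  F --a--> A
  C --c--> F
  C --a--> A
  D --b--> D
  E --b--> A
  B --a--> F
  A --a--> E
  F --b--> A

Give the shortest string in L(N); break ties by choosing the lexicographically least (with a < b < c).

cbc

A breadth-first search from A reaches an accepting state first via the path A → C → D → B on input cbc.
No string of length < 3 is accepted (BFS exhausts all shorter strings without reaching an accepting state), and cbc is the lexicographically least accepting string of length 3.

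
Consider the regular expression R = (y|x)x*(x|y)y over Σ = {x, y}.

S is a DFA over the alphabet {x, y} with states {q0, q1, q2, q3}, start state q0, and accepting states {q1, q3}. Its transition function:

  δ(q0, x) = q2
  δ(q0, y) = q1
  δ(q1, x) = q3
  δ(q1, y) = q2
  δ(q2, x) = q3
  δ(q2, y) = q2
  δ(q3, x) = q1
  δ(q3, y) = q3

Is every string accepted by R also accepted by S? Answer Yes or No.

No

The string xyy is in L(R) but not in L(S).
So L(R) ⊄ L(S).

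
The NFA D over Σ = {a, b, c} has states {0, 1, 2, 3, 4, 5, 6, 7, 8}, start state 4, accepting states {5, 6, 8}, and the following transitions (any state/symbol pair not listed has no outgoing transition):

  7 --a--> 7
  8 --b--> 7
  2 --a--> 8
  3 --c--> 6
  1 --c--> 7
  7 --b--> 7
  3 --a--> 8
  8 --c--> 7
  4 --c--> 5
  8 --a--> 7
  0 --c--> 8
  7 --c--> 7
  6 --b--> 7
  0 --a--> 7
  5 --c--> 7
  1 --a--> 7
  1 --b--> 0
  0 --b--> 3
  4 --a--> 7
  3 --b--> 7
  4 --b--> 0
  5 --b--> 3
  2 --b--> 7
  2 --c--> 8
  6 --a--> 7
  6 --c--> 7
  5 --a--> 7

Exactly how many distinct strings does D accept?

The useful subgraph on states {0, 3, 4, 5, 6, 8} is acyclic, so L(D) is finite; the longest accepting path visits 4 useful states, giving maximum string length 3.
Counting accepting paths from 4 by length: 1 of length 1, 1 of length 2, 4 of length 3. Total 6.

6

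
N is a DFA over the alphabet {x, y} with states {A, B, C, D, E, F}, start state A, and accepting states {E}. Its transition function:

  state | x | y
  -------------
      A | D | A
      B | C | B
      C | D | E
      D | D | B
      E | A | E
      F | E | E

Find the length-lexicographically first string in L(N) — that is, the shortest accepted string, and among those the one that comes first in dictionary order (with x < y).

xyxy

A breadth-first search from A reaches an accepting state first via the path A → D → B → C → E on input xyxy.
No string of length < 4 is accepted (BFS exhausts all shorter strings without reaching an accepting state), and xyxy is the lexicographically least accepting string of length 4.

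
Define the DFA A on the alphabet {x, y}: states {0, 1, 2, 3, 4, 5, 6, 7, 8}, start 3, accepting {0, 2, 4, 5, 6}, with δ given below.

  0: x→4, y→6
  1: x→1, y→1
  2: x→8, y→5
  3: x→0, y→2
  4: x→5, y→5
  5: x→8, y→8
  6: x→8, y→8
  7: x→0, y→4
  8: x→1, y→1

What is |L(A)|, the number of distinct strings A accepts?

7

The useful subgraph on states {0, 2, 3, 4, 5, 6} is acyclic, so L(A) is finite; the longest accepting path visits 4 useful states, giving maximum string length 3.
Counting accepting paths from 3 by length: 2 of length 1, 3 of length 2, 2 of length 3. Total 7.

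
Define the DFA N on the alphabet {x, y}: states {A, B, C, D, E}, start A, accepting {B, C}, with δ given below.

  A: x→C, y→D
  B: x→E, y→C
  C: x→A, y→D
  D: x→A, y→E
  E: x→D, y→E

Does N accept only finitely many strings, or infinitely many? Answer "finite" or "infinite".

infinite

State A is reachable from the start and can reach an accepting state, and it lies on the cycle A → C → A.
Traversing that cycle any number of times yields accepted strings of unbounded length, so the language is infinite.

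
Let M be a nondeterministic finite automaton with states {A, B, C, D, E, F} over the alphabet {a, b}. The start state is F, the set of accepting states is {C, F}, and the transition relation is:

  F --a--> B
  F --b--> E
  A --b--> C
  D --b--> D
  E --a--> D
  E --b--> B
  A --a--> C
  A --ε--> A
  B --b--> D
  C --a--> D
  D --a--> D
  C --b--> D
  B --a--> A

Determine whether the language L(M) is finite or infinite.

finite

The useful states (reachable from F and able to reach an accepting state) are {A, B, C, E, F}.
Restricted to these states the transition graph has no cycle, so every accepting path has bounded length and L is finite.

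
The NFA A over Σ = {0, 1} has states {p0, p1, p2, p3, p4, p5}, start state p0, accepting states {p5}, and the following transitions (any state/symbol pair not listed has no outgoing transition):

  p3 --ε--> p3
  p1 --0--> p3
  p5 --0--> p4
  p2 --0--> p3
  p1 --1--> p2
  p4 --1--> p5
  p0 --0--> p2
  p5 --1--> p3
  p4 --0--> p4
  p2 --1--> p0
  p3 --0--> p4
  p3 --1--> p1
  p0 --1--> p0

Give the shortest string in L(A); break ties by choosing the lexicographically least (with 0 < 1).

0001

A breadth-first search from p0 reaches an accepting state first via the path p0 → p2 → p3 → p4 → p5 on input 0001.
No string of length < 4 is accepted (BFS exhausts all shorter strings without reaching an accepting state), and 0001 is the lexicographically least accepting string of length 4.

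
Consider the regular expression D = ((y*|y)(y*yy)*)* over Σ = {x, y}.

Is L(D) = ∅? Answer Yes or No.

No

The empty string ε matches the expression, so it belongs to L(D).
Since L(D) contains at least one string, it is not empty.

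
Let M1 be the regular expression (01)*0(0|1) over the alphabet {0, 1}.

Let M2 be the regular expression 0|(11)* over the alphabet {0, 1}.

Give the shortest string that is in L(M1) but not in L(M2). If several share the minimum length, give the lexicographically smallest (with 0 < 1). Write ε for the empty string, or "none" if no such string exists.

00

The string 00 is accepted by M1 but not by M2.
No shorter string lies in the difference, and 00 is the lexicographically first length-2 string in L(M1) \ L(M2).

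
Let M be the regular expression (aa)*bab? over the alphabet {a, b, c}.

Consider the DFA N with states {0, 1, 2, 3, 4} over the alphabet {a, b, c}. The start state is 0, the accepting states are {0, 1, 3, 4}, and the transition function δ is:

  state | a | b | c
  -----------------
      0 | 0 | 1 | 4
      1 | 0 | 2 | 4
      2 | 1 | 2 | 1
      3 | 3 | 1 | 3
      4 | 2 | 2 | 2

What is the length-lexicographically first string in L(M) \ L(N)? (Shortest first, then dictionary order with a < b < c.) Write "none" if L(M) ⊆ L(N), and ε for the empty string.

none

Converting the expression M to a DFA (subset construction, then merging equivalent states) gives the minimal DFA with states {m0, m1, m2, m3, m4, m5}, start state m0, accepting states {m4, m5} and transitions m0: a→m1, b→m2, c→m3; m1: a→m0, b→m3, c→m3; m2: a→m4, b→m3, c→m3; m3: a→m3, b→m3, c→m3; m4: a→m3, b→m5, c→m3; m5: a→m3, b→m3, c→m3.
Exploring the product automaton M × N from the start pair (m0, 0), following both machines on each input symbol, reaches 9 state pairs: (m0, 0), (m1, 0), (m2, 1), (m3, 4), (m3, 1), (m4, 0), (m3, 2), (m3, 0), (m5, 1).
M accepts in {m4, m5} and N accepts in {0, 1, 3, 4}. The reachable pairs whose M-component is accepting are (m4, 0), (m5, 1); in each of them the N-component is accepting too, so the product for L(M) \ L(N) (M-component accepting, N-component rejecting) has no reachable accepting pair and the difference is empty.
So every string accepted by M is also accepted by N: L(M) \ L(N) = ∅ and there is no such string.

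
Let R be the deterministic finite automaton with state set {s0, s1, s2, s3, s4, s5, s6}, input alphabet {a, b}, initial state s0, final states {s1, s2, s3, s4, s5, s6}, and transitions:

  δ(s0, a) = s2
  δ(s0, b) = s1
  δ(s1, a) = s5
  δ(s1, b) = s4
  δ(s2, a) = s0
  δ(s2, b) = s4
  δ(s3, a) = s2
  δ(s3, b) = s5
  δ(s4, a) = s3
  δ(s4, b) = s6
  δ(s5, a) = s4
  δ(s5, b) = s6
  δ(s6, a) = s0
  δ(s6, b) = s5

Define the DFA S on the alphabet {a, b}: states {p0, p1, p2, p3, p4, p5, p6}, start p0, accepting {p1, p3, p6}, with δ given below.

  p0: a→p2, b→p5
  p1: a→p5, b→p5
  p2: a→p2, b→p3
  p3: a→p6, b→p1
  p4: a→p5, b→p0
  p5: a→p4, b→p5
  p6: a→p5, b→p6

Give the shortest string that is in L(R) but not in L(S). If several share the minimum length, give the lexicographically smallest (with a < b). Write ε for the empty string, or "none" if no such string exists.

a

The string a is accepted by R but not by S.
No shorter string lies in the difference, and a is the lexicographically first length-1 string in L(R) \ L(S).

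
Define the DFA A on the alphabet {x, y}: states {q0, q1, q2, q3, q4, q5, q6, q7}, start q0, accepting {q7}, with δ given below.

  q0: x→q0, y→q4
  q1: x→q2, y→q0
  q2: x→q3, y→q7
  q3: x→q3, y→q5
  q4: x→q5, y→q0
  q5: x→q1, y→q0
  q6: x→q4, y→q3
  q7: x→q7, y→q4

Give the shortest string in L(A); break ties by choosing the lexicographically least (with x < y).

yxxxy

A breadth-first search from q0 reaches an accepting state first via the path q0 → q4 → q5 → q1 → q2 → q7 on input yxxxy.
No string of length < 5 is accepted (BFS exhausts all shorter strings without reaching an accepting state), and yxxxy is the lexicographically least accepting string of length 5.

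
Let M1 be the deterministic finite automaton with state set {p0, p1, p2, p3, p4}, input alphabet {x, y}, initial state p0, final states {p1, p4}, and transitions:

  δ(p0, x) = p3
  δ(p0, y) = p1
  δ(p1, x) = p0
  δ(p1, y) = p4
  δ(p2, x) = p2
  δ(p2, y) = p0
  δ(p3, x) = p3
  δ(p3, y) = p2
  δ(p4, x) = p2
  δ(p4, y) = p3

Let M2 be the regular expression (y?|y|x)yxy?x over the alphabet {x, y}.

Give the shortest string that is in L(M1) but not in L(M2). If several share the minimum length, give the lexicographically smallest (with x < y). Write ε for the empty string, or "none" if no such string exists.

y

The string y is accepted by M1 but not by M2.
No shorter string lies in the difference, and y is the lexicographically first length-1 string in L(M1) \ L(M2).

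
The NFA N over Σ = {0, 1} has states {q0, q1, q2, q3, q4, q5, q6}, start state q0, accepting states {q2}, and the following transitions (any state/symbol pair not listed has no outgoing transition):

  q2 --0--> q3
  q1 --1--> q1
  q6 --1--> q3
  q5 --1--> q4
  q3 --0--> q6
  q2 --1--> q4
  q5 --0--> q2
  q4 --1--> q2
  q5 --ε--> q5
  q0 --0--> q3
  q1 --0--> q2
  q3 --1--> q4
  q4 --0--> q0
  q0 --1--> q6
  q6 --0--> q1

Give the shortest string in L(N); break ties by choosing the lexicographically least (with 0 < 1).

011

A breadth-first search from q0 reaches an accepting state first via the path q0 → q3 → q4 → q2 on input 011.
No string of length < 3 is accepted (BFS exhausts all shorter strings without reaching an accepting state), and 011 is the lexicographically least accepting string of length 3.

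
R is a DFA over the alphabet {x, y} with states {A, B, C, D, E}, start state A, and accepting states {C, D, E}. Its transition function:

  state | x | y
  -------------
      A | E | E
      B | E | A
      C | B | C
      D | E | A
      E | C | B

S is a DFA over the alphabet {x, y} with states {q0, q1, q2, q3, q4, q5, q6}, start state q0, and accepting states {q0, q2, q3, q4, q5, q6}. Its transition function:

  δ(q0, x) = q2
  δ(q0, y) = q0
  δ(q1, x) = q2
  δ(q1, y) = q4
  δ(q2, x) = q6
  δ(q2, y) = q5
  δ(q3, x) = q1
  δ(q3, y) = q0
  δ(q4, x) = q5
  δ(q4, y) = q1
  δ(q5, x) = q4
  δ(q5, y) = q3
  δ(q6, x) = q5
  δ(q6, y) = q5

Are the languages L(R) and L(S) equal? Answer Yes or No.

The string xyyx is accepted by R but rejected by S.
So L(R) ≠ L(S).

No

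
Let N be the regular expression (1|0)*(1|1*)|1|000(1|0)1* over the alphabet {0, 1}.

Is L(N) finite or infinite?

infinite

The expression contains a Kleene star applied to a subexpression that matches at least one nonempty string, so it matches strings of unbounded length.
Hence L(N) is infinite.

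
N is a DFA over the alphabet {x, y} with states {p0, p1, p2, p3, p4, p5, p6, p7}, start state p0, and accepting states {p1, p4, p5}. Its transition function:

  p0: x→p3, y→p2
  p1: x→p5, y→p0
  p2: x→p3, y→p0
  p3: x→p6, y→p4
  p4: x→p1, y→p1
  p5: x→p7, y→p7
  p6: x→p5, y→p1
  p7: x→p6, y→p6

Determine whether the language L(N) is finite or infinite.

infinite

State p0 is reachable from the start and can reach an accepting state, and it lies on the cycle p0 → p2 → p0.
Traversing that cycle any number of times yields accepted strings of unbounded length, so the language is infinite.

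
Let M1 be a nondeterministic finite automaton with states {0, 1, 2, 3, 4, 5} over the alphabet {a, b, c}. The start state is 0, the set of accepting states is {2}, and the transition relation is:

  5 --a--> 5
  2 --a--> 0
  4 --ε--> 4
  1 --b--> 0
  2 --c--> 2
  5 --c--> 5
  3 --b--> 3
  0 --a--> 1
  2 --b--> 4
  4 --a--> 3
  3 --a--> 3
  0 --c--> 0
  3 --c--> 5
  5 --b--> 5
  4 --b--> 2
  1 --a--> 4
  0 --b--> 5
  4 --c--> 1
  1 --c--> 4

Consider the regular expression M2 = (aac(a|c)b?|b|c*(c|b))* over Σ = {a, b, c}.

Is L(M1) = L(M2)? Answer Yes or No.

The string aab is accepted by M1 but rejected by M2.
So L(M1) ≠ L(M2).

No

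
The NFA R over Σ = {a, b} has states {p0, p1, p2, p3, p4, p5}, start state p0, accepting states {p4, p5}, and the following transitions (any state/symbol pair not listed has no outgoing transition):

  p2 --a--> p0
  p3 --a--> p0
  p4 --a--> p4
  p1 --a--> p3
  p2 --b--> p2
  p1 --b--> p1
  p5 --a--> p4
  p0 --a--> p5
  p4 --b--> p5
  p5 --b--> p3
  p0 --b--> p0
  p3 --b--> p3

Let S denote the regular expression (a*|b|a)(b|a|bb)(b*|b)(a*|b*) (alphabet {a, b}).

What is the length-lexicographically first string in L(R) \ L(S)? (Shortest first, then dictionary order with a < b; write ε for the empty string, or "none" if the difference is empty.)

baab

The string baab is accepted by R but not by S.
No shorter string lies in the difference, and baab is the lexicographically first length-4 string in L(R) \ L(S).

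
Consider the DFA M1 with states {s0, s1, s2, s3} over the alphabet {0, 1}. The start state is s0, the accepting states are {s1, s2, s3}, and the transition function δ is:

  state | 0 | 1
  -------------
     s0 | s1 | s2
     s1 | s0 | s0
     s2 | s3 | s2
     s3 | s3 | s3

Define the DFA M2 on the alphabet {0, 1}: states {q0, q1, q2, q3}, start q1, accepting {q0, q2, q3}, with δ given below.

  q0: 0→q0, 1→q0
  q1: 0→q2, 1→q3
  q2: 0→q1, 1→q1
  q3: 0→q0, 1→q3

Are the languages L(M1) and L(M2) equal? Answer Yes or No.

Yes

Exploring the product automaton M1 × M2 from the start pair (s0, q1), following both machines on each input symbol, reaches 4 state pairs: (s0, q1), (s1, q2), (s2, q3), (s3, q0).
M1 accepts in {s1, s2, s3} and M2 accepts in {q0, q2, q3}. In every reachable pair the two components are either both accepting — (s1, q2), (s2, q3), (s3, q0) — or both non-accepting, so no string is accepted by exactly one of the machines: L(M1) \ L(M2) and L(M2) \ L(M1) are both empty.
Hence every string is accepted by M1 iff it is accepted by M2, and the two languages coincide.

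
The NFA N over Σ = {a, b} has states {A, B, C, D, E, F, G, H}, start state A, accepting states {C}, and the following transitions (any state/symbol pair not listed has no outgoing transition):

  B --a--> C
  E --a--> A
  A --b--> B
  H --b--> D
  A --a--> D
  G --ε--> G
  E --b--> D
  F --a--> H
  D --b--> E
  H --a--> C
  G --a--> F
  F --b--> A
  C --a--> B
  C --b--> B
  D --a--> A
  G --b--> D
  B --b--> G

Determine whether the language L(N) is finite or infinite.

State B is reachable from the start and can reach an accepting state, and it lies on the cycle B → C → B.
Traversing that cycle any number of times yields accepted strings of unbounded length, so the language is infinite.

infinite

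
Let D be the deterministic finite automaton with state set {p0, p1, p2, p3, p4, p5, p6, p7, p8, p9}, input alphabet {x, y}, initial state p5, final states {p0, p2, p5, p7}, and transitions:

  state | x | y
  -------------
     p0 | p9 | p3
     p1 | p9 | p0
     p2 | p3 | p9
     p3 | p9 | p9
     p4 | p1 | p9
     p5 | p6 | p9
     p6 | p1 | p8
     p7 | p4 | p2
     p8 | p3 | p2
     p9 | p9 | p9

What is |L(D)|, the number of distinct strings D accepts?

3

The useful subgraph on states {p0, p1, p2, p5, p6, p8} is acyclic, so L(D) is finite; the longest accepting path visits 4 useful states, giving maximum string length 3.
Counting accepting paths from p5 by length: 1 of length 0, 2 of length 3. Total 3.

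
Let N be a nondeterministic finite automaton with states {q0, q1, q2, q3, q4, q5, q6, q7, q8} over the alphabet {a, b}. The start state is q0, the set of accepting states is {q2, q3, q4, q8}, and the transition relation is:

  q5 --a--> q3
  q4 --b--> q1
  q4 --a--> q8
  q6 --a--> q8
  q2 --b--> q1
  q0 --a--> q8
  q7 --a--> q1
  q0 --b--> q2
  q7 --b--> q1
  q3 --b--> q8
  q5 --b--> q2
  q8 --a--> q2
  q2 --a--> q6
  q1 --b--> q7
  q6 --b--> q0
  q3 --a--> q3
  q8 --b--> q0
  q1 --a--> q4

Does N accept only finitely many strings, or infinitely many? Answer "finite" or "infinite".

infinite

State q0 is reachable from the start and can reach an accepting state, and it lies on the cycle q0 → q8 → q0.
Traversing that cycle any number of times yields accepted strings of unbounded length, so the language is infinite.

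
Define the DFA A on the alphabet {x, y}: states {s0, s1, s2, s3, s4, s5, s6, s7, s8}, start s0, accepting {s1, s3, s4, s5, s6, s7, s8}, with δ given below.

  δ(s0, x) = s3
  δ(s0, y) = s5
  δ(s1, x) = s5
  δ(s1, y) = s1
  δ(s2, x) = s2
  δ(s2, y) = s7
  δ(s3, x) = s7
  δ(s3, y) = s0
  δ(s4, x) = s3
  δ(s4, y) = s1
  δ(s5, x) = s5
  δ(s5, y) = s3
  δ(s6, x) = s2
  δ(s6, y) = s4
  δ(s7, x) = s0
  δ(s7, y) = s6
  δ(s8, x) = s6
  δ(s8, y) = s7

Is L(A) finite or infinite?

infinite

State s0 is reachable from the start and can reach an accepting state, and it lies on the cycle s0 → s3 → s0.
Traversing that cycle any number of times yields accepted strings of unbounded length, so the language is infinite.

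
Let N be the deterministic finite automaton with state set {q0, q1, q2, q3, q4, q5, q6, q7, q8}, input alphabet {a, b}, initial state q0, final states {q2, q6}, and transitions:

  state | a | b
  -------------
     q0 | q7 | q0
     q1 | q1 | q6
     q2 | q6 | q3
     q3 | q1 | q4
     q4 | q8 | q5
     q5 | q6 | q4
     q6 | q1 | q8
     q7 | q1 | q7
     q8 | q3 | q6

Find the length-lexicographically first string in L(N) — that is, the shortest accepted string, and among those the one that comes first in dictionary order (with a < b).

aab

A breadth-first search from q0 reaches an accepting state first via the path q0 → q7 → q1 → q6 on input aab.
No string of length < 3 is accepted (BFS exhausts all shorter strings without reaching an accepting state), and aab is the lexicographically least accepting string of length 3.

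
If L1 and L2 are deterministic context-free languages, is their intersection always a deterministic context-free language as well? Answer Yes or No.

DCFLs are closed under complement (normalise the DPDA to read all of its input, then flip the verdict). If they were also closed under intersection, De Morgan would make them closed under union; but {aⁿbⁿ : n≥0} and {aⁿb²ⁿ : n≥0} are DCFLs (push the a's; pop one per b, respectively one per two b's) whose union no deterministic PDA accepts: a DPDA for it would have a single run on aⁿb²ⁿ, accepting after the prefix aⁿbⁿ and accepting again after n more b's; an ordinary PDA that simulates it on a's and b's and, at any moment when it is accepting, may switch to reading only a fresh letter c while feeding each c to the simulation as a b, would accept aⁱbʲcᵏ (k≥1) exactly when both aⁱbʲ and aⁱbʲ⁺ᵏ are in the language, i.e. its language intersected with the regular set a*b*c⁺ would be exactly {aⁿbⁿcⁿ : n≥1} — impossible, since context-free languages are closed under intersection with regular sets and {aⁿbⁿcⁿ} is not context-free.

No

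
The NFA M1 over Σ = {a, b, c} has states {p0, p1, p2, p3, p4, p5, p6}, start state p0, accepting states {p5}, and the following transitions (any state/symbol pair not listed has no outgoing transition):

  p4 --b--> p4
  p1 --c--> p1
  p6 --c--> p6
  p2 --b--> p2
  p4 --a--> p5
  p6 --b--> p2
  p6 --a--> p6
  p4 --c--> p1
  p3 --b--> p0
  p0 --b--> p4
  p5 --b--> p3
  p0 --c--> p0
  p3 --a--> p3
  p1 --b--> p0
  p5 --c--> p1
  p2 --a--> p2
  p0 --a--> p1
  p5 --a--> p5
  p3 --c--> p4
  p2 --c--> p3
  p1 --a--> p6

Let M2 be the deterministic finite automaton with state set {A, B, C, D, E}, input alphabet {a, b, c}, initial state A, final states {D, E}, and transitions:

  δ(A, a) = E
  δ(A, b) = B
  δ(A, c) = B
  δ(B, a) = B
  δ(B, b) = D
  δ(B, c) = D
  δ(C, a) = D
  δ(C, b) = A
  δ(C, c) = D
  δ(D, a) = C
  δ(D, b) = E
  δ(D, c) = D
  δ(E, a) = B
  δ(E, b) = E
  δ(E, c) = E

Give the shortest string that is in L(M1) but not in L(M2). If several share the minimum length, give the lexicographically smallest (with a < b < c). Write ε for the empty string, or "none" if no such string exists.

ba

The string ba is accepted by M1 but not by M2.
No shorter string lies in the difference, and ba is the lexicographically first length-2 string in L(M1) \ L(M2).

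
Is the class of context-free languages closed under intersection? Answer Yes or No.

No

{aⁿbⁿcᵐ : m,n≥0} and {aᵐbⁿcⁿ : m,n≥0} are both context-free, but their intersection {aⁿbⁿcⁿ : n≥0} is not (pumping lemma).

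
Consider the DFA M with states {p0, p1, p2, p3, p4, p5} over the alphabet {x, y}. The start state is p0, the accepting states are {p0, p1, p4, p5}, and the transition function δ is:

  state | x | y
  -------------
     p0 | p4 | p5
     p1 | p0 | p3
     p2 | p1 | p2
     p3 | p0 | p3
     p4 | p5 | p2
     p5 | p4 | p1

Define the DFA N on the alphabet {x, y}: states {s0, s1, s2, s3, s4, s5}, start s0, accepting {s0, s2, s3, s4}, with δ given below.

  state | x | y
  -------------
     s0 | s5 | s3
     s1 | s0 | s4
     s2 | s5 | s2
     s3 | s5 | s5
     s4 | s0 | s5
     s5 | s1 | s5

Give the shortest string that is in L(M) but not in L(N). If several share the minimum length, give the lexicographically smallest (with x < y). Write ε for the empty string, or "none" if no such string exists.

x

The string x is accepted by M but not by N.
No shorter string lies in the difference, and x is the lexicographically first length-1 string in L(M) \ L(N).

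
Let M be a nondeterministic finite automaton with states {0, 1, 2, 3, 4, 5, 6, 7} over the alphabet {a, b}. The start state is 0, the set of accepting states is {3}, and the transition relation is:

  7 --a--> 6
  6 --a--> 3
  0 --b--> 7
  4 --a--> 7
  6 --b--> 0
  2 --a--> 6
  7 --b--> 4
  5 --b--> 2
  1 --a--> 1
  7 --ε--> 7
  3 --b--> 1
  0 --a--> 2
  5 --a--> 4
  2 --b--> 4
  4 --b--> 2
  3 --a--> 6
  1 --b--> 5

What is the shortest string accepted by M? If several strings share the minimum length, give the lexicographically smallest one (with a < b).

A breadth-first search from 0 reaches an accepting state first via the path 0 → 2 → 6 → 3 on input aaa.
No string of length < 3 is accepted (BFS exhausts all shorter strings without reaching an accepting state), and aaa is the lexicographically least accepting string of length 3.

aaa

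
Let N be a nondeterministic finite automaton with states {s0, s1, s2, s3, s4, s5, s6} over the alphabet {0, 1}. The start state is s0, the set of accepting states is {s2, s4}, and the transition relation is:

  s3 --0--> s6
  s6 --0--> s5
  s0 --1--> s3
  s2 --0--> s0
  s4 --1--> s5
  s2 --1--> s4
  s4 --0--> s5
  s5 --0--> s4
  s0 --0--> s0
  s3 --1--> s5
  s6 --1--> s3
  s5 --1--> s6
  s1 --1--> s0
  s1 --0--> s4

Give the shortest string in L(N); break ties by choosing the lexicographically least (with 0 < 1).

110

A breadth-first search from s0 reaches an accepting state first via the path s0 → s3 → s5 → s4 on input 110.
No string of length < 3 is accepted (BFS exhausts all shorter strings without reaching an accepting state), and 110 is the lexicographically least accepting string of length 3.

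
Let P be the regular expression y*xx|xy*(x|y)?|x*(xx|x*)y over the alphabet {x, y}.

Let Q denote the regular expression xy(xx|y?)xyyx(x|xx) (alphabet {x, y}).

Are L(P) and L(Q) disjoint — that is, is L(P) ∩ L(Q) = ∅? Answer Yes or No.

Converting the expression P to a DFA (subset construction, then merging equivalent states) gives the minimal DFA with states {p0, p1, p2, p3, p4, p5, p6, p7, p8, p9}, start state p0, accepting states {p1, p2, p3, p4, p8} and transitions p0: x→p1, y→p2; p1: x→p3, y→p4; p2: x→p5, y→p6; p3: x→p7, y→p8; p4: x→p8, y→p4; p5: x→p8, y→p9; p6: x→p5, y→p6; p7: x→p7, y→p8; p8: x→p9, y→p9; p9: x→p9, y→p9.
Converting the expression Q to a DFA (subset construction, then merging equivalent states) gives the minimal DFA with states {q0, q1, q2, q3, q4, q5, q6, q7, q8, q9, q10, q11}, start state q0, accepting states {q10, q11} and transitions q0: x→q1, y→q2; q1: x→q2, y→q3; q2: x→q2, y→q2; q3: x→q4, y→q5; q4: x→q5, y→q6; q5: x→q7, y→q2; q6: x→q2, y→q8; q7: x→q2, y→q6; q8: x→q9, y→q2; q9: x→q10, y→q2; q10: x→q11, y→q2; q11: x→q2, y→q2.
Exploring the product automaton P × Q from the start pair (p0, q0), following both machines on each input symbol, reaches 21 state pairs: (p0, q0), (p1, q1), (p2, q2), (p3, q2), (p4, q3), (p5, q2), (p6, q2), (p7, q2), (p8, q2), (p8, q4), (p4, q5), (p9, q2), (p9, q5), (p9, q6), (p8, q7), (p4, q2), (p9, q7), (p9, q8), (p9, q9), (p9, q10), (p9, q11).
P accepts in {p1, p2, p3, p4, p8} and Q accepts in {q10, q11}; no reachable pair has both components accepting, so no string drives both machines to acceptance simultaneously and L(P) ∩ L(Q) = ∅.
So no string is accepted by both, and the intersection is empty.

Yes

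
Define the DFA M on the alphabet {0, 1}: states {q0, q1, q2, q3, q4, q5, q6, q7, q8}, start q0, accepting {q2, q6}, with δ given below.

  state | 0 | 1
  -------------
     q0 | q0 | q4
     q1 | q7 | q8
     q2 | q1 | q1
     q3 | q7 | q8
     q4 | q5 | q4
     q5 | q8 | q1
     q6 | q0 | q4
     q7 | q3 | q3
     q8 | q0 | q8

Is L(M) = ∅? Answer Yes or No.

Yes

The states reachable from the start state are {q0, q1, q3, q4, q5, q7, q8}.
None of the accepting states {q2, q6} is reachable, so no string is accepted and L(M) = ∅.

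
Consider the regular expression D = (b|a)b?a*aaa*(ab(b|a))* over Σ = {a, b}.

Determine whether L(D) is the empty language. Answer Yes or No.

No

The string aaa matches the expression, so it belongs to L(D).
Since L(D) contains at least one string, it is not empty.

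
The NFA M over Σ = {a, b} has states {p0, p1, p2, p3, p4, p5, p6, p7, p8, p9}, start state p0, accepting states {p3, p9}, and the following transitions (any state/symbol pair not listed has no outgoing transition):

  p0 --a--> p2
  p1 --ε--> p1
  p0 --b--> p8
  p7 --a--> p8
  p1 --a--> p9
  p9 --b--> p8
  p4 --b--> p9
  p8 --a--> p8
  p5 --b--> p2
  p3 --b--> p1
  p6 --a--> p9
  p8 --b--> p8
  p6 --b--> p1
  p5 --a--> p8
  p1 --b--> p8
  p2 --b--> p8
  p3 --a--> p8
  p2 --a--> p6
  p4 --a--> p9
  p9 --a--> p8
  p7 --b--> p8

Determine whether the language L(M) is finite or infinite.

finite

The useful states (reachable from p0 and able to reach an accepting state) are {p0, p1, p2, p6, p9}.
Restricted to these states the transition graph has no cycle, so every accepting path has bounded length and L is finite.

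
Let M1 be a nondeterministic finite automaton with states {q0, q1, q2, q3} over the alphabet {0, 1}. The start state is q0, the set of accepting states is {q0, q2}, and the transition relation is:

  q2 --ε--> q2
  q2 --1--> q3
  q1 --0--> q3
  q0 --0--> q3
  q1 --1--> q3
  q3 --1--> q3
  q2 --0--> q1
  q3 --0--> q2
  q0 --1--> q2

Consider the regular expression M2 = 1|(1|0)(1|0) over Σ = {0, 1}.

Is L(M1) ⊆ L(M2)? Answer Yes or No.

The empty string ε is in L(M1) but not in L(M2).
So L(M1) ⊄ L(M2).

No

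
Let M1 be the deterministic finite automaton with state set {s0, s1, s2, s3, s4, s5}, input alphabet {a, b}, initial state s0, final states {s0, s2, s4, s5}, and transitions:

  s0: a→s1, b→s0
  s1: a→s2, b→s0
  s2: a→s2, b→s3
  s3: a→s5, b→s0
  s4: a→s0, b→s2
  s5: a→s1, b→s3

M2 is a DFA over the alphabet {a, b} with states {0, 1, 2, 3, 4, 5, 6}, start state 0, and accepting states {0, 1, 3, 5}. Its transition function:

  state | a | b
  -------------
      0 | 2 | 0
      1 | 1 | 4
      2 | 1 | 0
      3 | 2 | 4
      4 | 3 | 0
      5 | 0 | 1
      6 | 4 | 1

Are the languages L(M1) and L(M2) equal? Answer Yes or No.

Exploring the product automaton M1 × M2 from the start pair (s0, 0), following both machines on each input symbol, reaches 5 state pairs: (s0, 0), (s1, 2), (s2, 1), (s3, 4), (s5, 3).
M1 accepts in {s0, s2, s4, s5} and M2 accepts in {0, 1, 3, 5}. In every reachable pair the two components are either both accepting — (s0, 0), (s2, 1), (s5, 3) — or both non-accepting, so no string is accepted by exactly one of the machines: L(M1) \ L(M2) and L(M2) \ L(M1) are both empty.
Hence every string is accepted by M1 iff it is accepted by M2, and the two languages coincide.

Yes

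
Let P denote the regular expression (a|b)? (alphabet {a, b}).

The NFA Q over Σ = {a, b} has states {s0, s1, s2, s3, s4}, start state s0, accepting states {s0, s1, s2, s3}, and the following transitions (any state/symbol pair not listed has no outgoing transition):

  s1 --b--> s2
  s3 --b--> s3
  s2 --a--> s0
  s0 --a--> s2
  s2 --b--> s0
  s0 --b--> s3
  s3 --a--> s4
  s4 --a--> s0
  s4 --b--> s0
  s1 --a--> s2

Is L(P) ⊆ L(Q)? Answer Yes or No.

Yes

Converting the expression P to a DFA (subset construction, then merging equivalent states) gives the minimal DFA with states {p0, p1, p2}, start state p0, accepting states {p0, p1} and transitions p0: a→p1, b→p1; p1: a→p2, b→p2; p2: a→p2, b→p2.
Exploring the product automaton P × Q from the start pair (p0, s0), following both machines on each input symbol, reaches 7 state pairs: (p0, s0), (p1, s2), (p1, s3), (p2, s0), (p2, s4), (p2, s3), (p2, s2).
P accepts in {p0, p1} and Q accepts in {s0, s1, s2, s3}. The reachable pairs whose P-component is accepting are (p0, s0), (p1, s2), (p1, s3); in each of them the Q-component is accepting too, so the product for L(P) \ L(Q) (P-component accepting, Q-component rejecting) has no reachable accepting pair and the difference is empty.
Hence every string in L(P) is also in L(Q).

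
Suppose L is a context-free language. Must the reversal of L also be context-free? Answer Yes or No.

Yes

Reversing the right-hand side of every production of a context-free grammar for L gives a context-free grammar for Lᴿ (induction on derivation length).
So the context-free languages are closed under reversal.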